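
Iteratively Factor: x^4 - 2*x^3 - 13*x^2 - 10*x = (x + 2)*(x^3 - 4*x^2 - 5*x) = (x + 1)*(x + 2)*(x^2 - 5*x) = x*(x + 1)*(x + 2)*(x - 5)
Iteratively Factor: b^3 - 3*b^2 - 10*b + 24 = (b - 4)*(b^2 + b - 6) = (b - 4)*(b - 2)*(b + 3)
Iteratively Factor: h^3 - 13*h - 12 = (h + 3)*(h^2 - 3*h - 4) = (h - 4)*(h + 3)*(h + 1)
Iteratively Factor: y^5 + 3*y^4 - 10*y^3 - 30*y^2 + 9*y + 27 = (y - 1)*(y^4 + 4*y^3 - 6*y^2 - 36*y - 27) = (y - 1)*(y + 3)*(y^3 + y^2 - 9*y - 9) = (y - 1)*(y + 1)*(y + 3)*(y^2 - 9) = (y - 3)*(y - 1)*(y + 1)*(y + 3)*(y + 3)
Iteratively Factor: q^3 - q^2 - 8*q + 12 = (q + 3)*(q^2 - 4*q + 4) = (q - 2)*(q + 3)*(q - 2)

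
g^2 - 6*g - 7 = (g - 7)*(g + 1)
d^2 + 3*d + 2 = (d + 1)*(d + 2)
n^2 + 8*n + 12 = (n + 2)*(n + 6)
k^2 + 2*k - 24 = (k - 4)*(k + 6)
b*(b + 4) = b^2 + 4*b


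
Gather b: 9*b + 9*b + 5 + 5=18*b + 10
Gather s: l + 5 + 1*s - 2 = l + s + 3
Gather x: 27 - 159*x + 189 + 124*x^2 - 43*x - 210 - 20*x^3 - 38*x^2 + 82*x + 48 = -20*x^3 + 86*x^2 - 120*x + 54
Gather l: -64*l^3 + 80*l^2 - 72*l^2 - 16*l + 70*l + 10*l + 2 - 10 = -64*l^3 + 8*l^2 + 64*l - 8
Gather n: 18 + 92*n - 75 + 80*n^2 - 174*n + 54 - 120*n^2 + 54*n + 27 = -40*n^2 - 28*n + 24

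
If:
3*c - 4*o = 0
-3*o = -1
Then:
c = 4/9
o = 1/3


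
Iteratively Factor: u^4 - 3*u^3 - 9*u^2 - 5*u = (u + 1)*(u^3 - 4*u^2 - 5*u) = (u + 1)^2*(u^2 - 5*u) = (u - 5)*(u + 1)^2*(u)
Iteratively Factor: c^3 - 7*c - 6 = (c + 2)*(c^2 - 2*c - 3) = (c + 1)*(c + 2)*(c - 3)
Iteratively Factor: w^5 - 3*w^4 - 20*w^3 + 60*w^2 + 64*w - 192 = (w - 3)*(w^4 - 20*w^2 + 64) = (w - 3)*(w + 4)*(w^3 - 4*w^2 - 4*w + 16) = (w - 4)*(w - 3)*(w + 4)*(w^2 - 4) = (w - 4)*(w - 3)*(w + 2)*(w + 4)*(w - 2)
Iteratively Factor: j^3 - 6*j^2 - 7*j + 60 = (j + 3)*(j^2 - 9*j + 20) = (j - 5)*(j + 3)*(j - 4)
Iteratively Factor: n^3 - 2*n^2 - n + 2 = (n - 2)*(n^2 - 1) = (n - 2)*(n - 1)*(n + 1)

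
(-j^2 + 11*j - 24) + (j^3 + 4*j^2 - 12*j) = j^3 + 3*j^2 - j - 24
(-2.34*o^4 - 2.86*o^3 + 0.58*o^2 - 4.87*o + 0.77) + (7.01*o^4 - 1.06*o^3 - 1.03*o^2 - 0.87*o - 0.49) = 4.67*o^4 - 3.92*o^3 - 0.45*o^2 - 5.74*o + 0.28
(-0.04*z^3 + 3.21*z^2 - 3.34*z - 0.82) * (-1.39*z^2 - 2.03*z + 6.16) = 0.0556*z^5 - 4.3807*z^4 - 2.1201*z^3 + 27.6936*z^2 - 18.9098*z - 5.0512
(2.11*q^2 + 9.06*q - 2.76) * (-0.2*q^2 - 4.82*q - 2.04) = -0.422*q^4 - 11.9822*q^3 - 47.4216*q^2 - 5.1792*q + 5.6304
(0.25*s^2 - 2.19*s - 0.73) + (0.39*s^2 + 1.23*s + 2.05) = 0.64*s^2 - 0.96*s + 1.32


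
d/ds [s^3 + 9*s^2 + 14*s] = 3*s^2 + 18*s + 14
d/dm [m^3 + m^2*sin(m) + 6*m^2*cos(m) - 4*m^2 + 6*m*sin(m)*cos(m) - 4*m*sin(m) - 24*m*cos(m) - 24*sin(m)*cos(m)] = -6*m^2*sin(m) + m^2*cos(m) + 3*m^2 + 26*m*sin(m) + 8*m*cos(m) + 6*m*cos(2*m) - 8*m - 4*sin(m) + 3*sin(2*m) - 24*cos(m) - 24*cos(2*m)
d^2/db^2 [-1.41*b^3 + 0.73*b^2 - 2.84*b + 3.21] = 1.46 - 8.46*b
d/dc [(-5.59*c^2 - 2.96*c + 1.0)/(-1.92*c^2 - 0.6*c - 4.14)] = (-2.3292*c^2 + 50.1252*c + 12.8544)/(3.6864*c^4 + 2.304*c^3 + 16.2576*c^2 + 4.968*c + 17.1396)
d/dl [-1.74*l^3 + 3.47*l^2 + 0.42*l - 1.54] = -5.22*l^2 + 6.94*l + 0.42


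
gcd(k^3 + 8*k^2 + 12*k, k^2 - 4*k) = k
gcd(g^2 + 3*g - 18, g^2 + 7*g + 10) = 1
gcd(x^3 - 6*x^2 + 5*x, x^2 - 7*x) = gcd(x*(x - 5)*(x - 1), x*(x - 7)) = x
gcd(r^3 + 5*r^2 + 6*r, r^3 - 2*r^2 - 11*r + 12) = r + 3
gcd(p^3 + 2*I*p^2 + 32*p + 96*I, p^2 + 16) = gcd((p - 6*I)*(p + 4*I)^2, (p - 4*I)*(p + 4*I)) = p + 4*I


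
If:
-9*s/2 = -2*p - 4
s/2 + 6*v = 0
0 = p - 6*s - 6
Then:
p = -34/5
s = -32/15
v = 8/45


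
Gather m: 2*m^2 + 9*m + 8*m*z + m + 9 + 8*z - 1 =2*m^2 + m*(8*z + 10) + 8*z + 8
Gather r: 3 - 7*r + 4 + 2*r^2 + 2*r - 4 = 2*r^2 - 5*r + 3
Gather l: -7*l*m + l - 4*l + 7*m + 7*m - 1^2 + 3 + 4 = l*(-7*m - 3) + 14*m + 6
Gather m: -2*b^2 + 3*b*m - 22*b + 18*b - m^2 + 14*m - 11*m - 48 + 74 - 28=-2*b^2 - 4*b - m^2 + m*(3*b + 3) - 2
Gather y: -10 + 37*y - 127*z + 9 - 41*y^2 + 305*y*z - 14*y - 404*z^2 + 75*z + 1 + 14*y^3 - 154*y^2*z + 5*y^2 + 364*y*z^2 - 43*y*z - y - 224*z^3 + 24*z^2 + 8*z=14*y^3 + y^2*(-154*z - 36) + y*(364*z^2 + 262*z + 22) - 224*z^3 - 380*z^2 - 44*z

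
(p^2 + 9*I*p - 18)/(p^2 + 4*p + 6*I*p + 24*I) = (p + 3*I)/(p + 4)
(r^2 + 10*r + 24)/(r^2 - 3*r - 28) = (r + 6)/(r - 7)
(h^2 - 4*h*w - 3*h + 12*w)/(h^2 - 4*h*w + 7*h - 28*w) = (h - 3)/(h + 7)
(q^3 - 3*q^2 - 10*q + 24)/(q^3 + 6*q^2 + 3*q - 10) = (q^3 - 3*q^2 - 10*q + 24)/(q^3 + 6*q^2 + 3*q - 10)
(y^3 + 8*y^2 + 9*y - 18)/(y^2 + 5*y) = (y^3 + 8*y^2 + 9*y - 18)/(y*(y + 5))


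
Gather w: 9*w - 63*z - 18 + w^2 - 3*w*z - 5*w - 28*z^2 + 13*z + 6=w^2 + w*(4 - 3*z) - 28*z^2 - 50*z - 12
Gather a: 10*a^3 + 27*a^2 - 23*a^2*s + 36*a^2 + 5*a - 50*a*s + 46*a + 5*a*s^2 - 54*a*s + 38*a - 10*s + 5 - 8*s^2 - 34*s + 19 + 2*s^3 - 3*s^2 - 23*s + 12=10*a^3 + a^2*(63 - 23*s) + a*(5*s^2 - 104*s + 89) + 2*s^3 - 11*s^2 - 67*s + 36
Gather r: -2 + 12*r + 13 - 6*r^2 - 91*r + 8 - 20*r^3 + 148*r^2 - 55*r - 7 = -20*r^3 + 142*r^2 - 134*r + 12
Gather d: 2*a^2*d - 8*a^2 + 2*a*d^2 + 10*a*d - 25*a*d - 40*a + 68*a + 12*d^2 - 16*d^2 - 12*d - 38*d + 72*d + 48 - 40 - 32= -8*a^2 + 28*a + d^2*(2*a - 4) + d*(2*a^2 - 15*a + 22) - 24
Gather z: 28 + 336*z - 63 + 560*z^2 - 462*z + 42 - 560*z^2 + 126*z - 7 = 0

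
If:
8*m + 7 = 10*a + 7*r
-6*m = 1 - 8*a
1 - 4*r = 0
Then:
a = -47/8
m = -8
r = 1/4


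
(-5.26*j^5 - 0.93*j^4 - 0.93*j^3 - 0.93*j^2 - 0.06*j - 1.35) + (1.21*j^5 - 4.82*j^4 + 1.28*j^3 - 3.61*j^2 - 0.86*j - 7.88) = -4.05*j^5 - 5.75*j^4 + 0.35*j^3 - 4.54*j^2 - 0.92*j - 9.23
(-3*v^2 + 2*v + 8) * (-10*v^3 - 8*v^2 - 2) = 30*v^5 + 4*v^4 - 96*v^3 - 58*v^2 - 4*v - 16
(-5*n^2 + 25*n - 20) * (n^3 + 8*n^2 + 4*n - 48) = -5*n^5 - 15*n^4 + 160*n^3 + 180*n^2 - 1280*n + 960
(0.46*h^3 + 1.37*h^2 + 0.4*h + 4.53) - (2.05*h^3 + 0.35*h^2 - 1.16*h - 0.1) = -1.59*h^3 + 1.02*h^2 + 1.56*h + 4.63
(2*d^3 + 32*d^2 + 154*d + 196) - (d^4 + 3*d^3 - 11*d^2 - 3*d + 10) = -d^4 - d^3 + 43*d^2 + 157*d + 186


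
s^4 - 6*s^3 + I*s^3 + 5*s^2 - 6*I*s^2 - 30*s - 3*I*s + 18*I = (s - 6)*(s - I)^2*(s + 3*I)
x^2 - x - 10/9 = (x - 5/3)*(x + 2/3)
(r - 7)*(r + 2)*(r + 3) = r^3 - 2*r^2 - 29*r - 42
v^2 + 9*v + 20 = (v + 4)*(v + 5)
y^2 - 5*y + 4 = (y - 4)*(y - 1)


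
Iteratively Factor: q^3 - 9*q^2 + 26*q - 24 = (q - 4)*(q^2 - 5*q + 6) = (q - 4)*(q - 3)*(q - 2)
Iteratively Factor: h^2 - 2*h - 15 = (h + 3)*(h - 5)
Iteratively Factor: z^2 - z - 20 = (z + 4)*(z - 5)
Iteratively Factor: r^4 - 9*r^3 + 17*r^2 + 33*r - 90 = (r - 5)*(r^3 - 4*r^2 - 3*r + 18) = (r - 5)*(r - 3)*(r^2 - r - 6) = (r - 5)*(r - 3)^2*(r + 2)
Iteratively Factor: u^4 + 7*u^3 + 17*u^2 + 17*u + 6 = (u + 3)*(u^3 + 4*u^2 + 5*u + 2) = (u + 2)*(u + 3)*(u^2 + 2*u + 1) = (u + 1)*(u + 2)*(u + 3)*(u + 1)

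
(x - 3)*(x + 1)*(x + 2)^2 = x^4 + 2*x^3 - 7*x^2 - 20*x - 12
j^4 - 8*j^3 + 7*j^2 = j^2*(j - 7)*(j - 1)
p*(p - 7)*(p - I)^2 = p^4 - 7*p^3 - 2*I*p^3 - p^2 + 14*I*p^2 + 7*p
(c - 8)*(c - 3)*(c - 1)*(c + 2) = c^4 - 10*c^3 + 11*c^2 + 46*c - 48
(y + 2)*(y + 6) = y^2 + 8*y + 12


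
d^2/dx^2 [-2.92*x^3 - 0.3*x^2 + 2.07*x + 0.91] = -17.52*x - 0.6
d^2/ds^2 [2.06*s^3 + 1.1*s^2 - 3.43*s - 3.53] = 12.36*s + 2.2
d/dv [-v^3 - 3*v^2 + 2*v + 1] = -3*v^2 - 6*v + 2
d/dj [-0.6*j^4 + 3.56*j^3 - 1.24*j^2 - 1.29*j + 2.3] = -2.4*j^3 + 10.68*j^2 - 2.48*j - 1.29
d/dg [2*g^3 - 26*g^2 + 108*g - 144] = 6*g^2 - 52*g + 108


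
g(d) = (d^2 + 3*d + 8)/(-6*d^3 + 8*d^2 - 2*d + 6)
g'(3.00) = 0.27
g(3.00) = -0.29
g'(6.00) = 0.02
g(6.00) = -0.06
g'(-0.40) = 1.36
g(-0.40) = 0.82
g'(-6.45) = 0.00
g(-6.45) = 0.02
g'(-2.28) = 0.04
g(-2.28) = 0.05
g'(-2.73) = 0.02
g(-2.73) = 0.04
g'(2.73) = 0.43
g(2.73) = -0.38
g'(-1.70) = 0.12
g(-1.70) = 0.09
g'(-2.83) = 0.02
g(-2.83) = 0.04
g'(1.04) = 2.61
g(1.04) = 2.10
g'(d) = (2*d + 3)/(-6*d^3 + 8*d^2 - 2*d + 6) + (d^2 + 3*d + 8)*(18*d^2 - 16*d + 2)/(-6*d^3 + 8*d^2 - 2*d + 6)^2 = (3*d^4 + 18*d^3 + 59*d^2 - 58*d + 17)/(2*(9*d^6 - 24*d^5 + 22*d^4 - 26*d^3 + 25*d^2 - 6*d + 9))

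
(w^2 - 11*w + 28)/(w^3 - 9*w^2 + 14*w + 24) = (w - 7)/(w^2 - 5*w - 6)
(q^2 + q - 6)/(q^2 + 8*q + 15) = (q - 2)/(q + 5)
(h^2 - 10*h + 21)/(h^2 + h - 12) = (h - 7)/(h + 4)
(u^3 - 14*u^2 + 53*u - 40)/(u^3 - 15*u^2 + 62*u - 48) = (u - 5)/(u - 6)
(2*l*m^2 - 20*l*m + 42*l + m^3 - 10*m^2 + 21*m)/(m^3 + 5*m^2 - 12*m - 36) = (2*l*m - 14*l + m^2 - 7*m)/(m^2 + 8*m + 12)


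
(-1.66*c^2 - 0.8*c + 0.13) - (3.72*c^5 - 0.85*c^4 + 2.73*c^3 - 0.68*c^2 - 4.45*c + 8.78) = -3.72*c^5 + 0.85*c^4 - 2.73*c^3 - 0.98*c^2 + 3.65*c - 8.65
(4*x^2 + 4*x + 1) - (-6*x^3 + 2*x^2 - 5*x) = 6*x^3 + 2*x^2 + 9*x + 1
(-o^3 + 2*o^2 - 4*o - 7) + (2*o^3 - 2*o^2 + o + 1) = o^3 - 3*o - 6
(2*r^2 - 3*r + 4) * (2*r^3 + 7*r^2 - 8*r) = 4*r^5 + 8*r^4 - 29*r^3 + 52*r^2 - 32*r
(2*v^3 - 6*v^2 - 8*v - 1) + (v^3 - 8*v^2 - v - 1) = 3*v^3 - 14*v^2 - 9*v - 2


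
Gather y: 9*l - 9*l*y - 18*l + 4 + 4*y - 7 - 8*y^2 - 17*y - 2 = -9*l - 8*y^2 + y*(-9*l - 13) - 5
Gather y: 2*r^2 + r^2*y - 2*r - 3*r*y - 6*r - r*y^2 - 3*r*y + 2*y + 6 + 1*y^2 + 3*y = 2*r^2 - 8*r + y^2*(1 - r) + y*(r^2 - 6*r + 5) + 6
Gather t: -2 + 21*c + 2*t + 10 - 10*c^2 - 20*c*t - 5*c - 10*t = -10*c^2 + 16*c + t*(-20*c - 8) + 8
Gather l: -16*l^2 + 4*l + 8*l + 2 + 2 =-16*l^2 + 12*l + 4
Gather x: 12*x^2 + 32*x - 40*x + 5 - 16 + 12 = 12*x^2 - 8*x + 1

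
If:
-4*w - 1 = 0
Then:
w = -1/4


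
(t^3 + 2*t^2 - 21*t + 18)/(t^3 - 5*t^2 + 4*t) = (t^2 + 3*t - 18)/(t*(t - 4))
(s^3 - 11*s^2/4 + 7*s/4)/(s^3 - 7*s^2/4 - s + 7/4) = s/(s + 1)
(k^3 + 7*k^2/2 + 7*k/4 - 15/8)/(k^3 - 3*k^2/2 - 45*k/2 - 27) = (k^2 + 2*k - 5/4)/(k^2 - 3*k - 18)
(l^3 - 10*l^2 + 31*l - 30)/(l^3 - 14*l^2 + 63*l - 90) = (l - 2)/(l - 6)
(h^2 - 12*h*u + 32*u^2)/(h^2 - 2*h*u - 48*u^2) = (h - 4*u)/(h + 6*u)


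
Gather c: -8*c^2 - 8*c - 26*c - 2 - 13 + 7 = -8*c^2 - 34*c - 8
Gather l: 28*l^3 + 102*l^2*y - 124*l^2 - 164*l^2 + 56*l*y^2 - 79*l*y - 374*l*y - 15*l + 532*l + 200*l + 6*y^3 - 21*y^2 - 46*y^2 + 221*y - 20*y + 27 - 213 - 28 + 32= 28*l^3 + l^2*(102*y - 288) + l*(56*y^2 - 453*y + 717) + 6*y^3 - 67*y^2 + 201*y - 182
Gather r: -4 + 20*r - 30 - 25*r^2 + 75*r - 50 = -25*r^2 + 95*r - 84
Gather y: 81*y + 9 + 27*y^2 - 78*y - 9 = 27*y^2 + 3*y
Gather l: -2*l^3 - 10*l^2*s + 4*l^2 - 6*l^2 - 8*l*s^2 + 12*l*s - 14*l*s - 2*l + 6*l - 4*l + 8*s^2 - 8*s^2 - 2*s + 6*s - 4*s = -2*l^3 + l^2*(-10*s - 2) + l*(-8*s^2 - 2*s)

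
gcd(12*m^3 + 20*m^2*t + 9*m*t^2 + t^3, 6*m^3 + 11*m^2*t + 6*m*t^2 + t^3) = 2*m^2 + 3*m*t + t^2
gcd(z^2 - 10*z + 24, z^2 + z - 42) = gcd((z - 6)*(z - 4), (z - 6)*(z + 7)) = z - 6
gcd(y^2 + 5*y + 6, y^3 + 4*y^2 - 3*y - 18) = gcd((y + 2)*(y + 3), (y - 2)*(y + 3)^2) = y + 3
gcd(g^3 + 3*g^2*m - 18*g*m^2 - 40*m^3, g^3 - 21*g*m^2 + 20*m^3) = g^2 + g*m - 20*m^2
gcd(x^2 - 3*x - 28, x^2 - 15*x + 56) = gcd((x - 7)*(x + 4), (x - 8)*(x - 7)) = x - 7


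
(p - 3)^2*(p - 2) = p^3 - 8*p^2 + 21*p - 18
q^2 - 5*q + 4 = (q - 4)*(q - 1)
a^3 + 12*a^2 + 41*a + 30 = (a + 1)*(a + 5)*(a + 6)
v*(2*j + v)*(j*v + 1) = 2*j^2*v^2 + j*v^3 + 2*j*v + v^2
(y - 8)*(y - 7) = y^2 - 15*y + 56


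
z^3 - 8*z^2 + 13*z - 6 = (z - 6)*(z - 1)^2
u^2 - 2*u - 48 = (u - 8)*(u + 6)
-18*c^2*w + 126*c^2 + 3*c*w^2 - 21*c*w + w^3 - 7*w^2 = (-3*c + w)*(6*c + w)*(w - 7)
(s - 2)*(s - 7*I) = s^2 - 2*s - 7*I*s + 14*I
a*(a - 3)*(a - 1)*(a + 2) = a^4 - 2*a^3 - 5*a^2 + 6*a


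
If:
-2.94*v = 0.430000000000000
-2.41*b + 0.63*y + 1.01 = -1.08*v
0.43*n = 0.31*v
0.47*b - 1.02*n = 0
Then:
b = -0.23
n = -0.11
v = -0.15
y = -2.23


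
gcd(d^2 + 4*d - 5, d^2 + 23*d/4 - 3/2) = 1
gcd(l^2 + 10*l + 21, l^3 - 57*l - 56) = l + 7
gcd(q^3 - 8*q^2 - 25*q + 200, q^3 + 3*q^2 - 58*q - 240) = q^2 - 3*q - 40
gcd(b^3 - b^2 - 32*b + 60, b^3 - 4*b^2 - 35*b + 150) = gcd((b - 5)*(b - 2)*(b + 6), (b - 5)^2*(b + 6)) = b^2 + b - 30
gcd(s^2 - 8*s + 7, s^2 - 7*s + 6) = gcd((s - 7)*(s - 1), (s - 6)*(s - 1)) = s - 1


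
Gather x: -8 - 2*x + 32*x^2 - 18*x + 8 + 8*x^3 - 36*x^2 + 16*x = 8*x^3 - 4*x^2 - 4*x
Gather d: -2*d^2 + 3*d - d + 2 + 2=-2*d^2 + 2*d + 4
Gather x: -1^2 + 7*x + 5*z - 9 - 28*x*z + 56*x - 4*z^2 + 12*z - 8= x*(63 - 28*z) - 4*z^2 + 17*z - 18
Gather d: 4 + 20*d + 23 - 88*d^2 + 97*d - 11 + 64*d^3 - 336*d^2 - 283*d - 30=64*d^3 - 424*d^2 - 166*d - 14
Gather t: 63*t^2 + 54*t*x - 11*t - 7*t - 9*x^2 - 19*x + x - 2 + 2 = 63*t^2 + t*(54*x - 18) - 9*x^2 - 18*x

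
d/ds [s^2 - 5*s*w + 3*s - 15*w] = 2*s - 5*w + 3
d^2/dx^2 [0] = 0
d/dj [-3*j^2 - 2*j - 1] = -6*j - 2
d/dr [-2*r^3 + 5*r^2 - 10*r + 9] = -6*r^2 + 10*r - 10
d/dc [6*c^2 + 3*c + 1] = 12*c + 3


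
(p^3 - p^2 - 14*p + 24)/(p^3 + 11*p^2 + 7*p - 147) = (p^2 + 2*p - 8)/(p^2 + 14*p + 49)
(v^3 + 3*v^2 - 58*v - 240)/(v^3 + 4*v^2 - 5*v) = (v^2 - 2*v - 48)/(v*(v - 1))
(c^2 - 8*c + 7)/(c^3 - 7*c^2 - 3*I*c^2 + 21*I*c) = (c - 1)/(c*(c - 3*I))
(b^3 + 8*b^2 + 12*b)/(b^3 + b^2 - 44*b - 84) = b/(b - 7)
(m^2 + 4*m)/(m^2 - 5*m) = (m + 4)/(m - 5)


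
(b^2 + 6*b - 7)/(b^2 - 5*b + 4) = (b + 7)/(b - 4)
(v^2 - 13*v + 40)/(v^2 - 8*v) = (v - 5)/v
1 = 1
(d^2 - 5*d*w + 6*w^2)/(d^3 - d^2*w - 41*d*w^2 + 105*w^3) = (-d + 2*w)/(-d^2 - 2*d*w + 35*w^2)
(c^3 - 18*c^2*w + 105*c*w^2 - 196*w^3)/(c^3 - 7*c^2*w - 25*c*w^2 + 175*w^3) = (-c^2 + 11*c*w - 28*w^2)/(-c^2 + 25*w^2)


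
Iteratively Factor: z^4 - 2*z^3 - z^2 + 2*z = (z)*(z^3 - 2*z^2 - z + 2) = z*(z + 1)*(z^2 - 3*z + 2) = z*(z - 1)*(z + 1)*(z - 2)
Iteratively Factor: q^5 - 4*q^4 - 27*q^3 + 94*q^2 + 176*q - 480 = (q - 5)*(q^4 + q^3 - 22*q^2 - 16*q + 96) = (q - 5)*(q - 4)*(q^3 + 5*q^2 - 2*q - 24) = (q - 5)*(q - 4)*(q - 2)*(q^2 + 7*q + 12) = (q - 5)*(q - 4)*(q - 2)*(q + 4)*(q + 3)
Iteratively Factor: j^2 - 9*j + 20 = (j - 5)*(j - 4)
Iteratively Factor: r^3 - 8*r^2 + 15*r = (r - 3)*(r^2 - 5*r) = (r - 5)*(r - 3)*(r)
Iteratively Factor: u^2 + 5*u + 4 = (u + 1)*(u + 4)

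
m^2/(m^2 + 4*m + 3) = m^2/(m^2 + 4*m + 3)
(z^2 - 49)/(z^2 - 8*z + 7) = (z + 7)/(z - 1)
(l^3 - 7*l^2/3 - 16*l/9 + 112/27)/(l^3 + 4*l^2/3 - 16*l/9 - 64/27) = (3*l - 7)/(3*l + 4)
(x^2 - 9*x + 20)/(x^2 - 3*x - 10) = (x - 4)/(x + 2)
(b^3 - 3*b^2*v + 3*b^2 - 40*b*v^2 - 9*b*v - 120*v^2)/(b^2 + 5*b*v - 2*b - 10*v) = (b^2 - 8*b*v + 3*b - 24*v)/(b - 2)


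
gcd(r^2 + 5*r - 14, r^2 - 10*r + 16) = r - 2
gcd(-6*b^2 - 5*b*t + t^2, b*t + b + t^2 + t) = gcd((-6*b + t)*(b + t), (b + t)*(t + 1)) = b + t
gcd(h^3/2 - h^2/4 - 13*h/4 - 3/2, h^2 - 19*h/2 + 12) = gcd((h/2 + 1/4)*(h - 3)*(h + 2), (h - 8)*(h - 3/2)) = 1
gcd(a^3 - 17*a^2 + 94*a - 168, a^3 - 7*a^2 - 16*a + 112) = a^2 - 11*a + 28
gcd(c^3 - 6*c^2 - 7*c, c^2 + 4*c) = c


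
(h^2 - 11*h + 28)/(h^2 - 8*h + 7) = (h - 4)/(h - 1)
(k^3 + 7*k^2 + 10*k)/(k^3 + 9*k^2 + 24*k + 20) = k/(k + 2)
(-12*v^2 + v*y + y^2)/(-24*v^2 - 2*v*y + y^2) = (-3*v + y)/(-6*v + y)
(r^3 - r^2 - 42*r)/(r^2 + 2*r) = (r^2 - r - 42)/(r + 2)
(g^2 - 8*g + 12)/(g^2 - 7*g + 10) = (g - 6)/(g - 5)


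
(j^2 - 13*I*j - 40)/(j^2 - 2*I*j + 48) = (j - 5*I)/(j + 6*I)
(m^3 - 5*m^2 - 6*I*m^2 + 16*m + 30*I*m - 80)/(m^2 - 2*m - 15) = (m^2 - 6*I*m + 16)/(m + 3)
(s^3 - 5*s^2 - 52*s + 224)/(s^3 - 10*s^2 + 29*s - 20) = (s^2 - s - 56)/(s^2 - 6*s + 5)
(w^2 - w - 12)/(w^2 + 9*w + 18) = (w - 4)/(w + 6)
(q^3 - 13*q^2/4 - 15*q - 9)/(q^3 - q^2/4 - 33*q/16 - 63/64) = 16*(q^2 - 4*q - 12)/(16*q^2 - 16*q - 21)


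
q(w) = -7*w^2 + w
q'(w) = 1 - 14*w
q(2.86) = -54.40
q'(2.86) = -39.04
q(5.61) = -214.69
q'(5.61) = -77.54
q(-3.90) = -110.37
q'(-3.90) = 55.60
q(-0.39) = -1.45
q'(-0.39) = 6.46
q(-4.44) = -142.44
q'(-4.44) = 63.16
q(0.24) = -0.16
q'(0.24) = -2.36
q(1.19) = -8.72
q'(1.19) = -15.66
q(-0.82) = -5.53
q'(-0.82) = 12.48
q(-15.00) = -1590.00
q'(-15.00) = 211.00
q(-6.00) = -258.00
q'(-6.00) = 85.00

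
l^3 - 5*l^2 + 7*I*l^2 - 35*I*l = l*(l - 5)*(l + 7*I)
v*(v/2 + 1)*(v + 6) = v^3/2 + 4*v^2 + 6*v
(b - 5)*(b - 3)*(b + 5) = b^3 - 3*b^2 - 25*b + 75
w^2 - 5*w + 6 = (w - 3)*(w - 2)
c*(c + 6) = c^2 + 6*c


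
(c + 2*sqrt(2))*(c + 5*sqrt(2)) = c^2 + 7*sqrt(2)*c + 20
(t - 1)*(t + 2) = t^2 + t - 2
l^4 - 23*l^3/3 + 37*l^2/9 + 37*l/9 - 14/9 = (l - 7)*(l - 1)*(l - 1/3)*(l + 2/3)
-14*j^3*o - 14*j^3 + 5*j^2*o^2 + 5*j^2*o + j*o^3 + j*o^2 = (-2*j + o)*(7*j + o)*(j*o + j)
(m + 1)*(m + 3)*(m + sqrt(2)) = m^3 + sqrt(2)*m^2 + 4*m^2 + 3*m + 4*sqrt(2)*m + 3*sqrt(2)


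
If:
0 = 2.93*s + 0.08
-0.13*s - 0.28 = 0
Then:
No Solution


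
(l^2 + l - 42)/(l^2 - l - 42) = (-l^2 - l + 42)/(-l^2 + l + 42)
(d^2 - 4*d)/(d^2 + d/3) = 3*(d - 4)/(3*d + 1)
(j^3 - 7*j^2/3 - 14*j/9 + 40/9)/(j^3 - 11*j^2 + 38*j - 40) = (j^2 - j/3 - 20/9)/(j^2 - 9*j + 20)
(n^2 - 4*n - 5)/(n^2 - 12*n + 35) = (n + 1)/(n - 7)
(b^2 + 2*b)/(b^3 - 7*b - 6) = b/(b^2 - 2*b - 3)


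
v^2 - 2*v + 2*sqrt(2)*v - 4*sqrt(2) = (v - 2)*(v + 2*sqrt(2))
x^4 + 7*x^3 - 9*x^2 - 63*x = x*(x - 3)*(x + 3)*(x + 7)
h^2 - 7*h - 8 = (h - 8)*(h + 1)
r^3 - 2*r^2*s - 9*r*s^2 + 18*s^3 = (r - 3*s)*(r - 2*s)*(r + 3*s)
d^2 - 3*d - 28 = (d - 7)*(d + 4)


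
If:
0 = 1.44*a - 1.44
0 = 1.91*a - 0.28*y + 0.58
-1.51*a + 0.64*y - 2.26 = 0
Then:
No Solution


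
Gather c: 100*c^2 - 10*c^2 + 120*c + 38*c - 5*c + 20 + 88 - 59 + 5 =90*c^2 + 153*c + 54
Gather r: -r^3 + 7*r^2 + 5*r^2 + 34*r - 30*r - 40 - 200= -r^3 + 12*r^2 + 4*r - 240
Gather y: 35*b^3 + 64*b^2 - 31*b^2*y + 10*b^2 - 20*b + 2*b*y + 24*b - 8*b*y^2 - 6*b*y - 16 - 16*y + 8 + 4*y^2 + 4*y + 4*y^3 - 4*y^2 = 35*b^3 + 74*b^2 - 8*b*y^2 + 4*b + 4*y^3 + y*(-31*b^2 - 4*b - 12) - 8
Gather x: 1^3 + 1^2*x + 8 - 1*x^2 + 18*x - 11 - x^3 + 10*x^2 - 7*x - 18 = -x^3 + 9*x^2 + 12*x - 20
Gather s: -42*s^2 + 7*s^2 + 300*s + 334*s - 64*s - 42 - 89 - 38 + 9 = -35*s^2 + 570*s - 160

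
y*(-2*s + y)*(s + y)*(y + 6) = -2*s^2*y^2 - 12*s^2*y - s*y^3 - 6*s*y^2 + y^4 + 6*y^3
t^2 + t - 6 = (t - 2)*(t + 3)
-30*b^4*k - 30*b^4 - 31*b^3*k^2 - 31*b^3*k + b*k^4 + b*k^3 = (-6*b + k)*(b + k)*(5*b + k)*(b*k + b)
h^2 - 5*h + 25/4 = (h - 5/2)^2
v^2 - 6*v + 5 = (v - 5)*(v - 1)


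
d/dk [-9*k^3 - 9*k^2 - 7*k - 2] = -27*k^2 - 18*k - 7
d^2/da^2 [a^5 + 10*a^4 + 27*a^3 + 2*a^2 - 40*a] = 20*a^3 + 120*a^2 + 162*a + 4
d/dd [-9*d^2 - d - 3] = -18*d - 1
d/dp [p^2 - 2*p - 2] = 2*p - 2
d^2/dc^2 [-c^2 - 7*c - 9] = -2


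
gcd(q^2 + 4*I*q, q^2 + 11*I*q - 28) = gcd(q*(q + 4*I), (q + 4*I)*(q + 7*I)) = q + 4*I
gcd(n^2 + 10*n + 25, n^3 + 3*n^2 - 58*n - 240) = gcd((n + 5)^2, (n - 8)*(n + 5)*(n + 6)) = n + 5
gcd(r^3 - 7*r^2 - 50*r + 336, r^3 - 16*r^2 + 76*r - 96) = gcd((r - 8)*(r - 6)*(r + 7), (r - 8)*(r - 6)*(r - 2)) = r^2 - 14*r + 48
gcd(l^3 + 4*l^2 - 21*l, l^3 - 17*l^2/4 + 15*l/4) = l^2 - 3*l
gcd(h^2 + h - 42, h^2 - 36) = h - 6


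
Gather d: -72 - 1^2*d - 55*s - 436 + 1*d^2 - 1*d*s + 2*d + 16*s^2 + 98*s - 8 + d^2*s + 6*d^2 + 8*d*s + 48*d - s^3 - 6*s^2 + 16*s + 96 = d^2*(s + 7) + d*(7*s + 49) - s^3 + 10*s^2 + 59*s - 420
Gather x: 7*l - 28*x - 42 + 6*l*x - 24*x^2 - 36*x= 7*l - 24*x^2 + x*(6*l - 64) - 42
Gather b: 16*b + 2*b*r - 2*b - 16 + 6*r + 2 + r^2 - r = b*(2*r + 14) + r^2 + 5*r - 14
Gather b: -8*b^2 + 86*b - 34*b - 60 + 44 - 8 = -8*b^2 + 52*b - 24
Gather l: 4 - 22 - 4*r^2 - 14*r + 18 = -4*r^2 - 14*r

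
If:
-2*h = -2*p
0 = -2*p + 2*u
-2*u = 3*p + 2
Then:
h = -2/5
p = -2/5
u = -2/5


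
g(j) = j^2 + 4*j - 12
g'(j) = 2*j + 4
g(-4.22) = -11.07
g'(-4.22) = -4.44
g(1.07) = -6.58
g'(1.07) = 6.14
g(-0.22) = -12.83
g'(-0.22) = 3.56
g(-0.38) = -13.38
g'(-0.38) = 3.24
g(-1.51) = -15.76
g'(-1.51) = 0.98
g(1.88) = -0.95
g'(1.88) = 7.76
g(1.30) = -5.11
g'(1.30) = 6.60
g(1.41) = -4.37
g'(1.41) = 6.82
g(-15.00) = 153.00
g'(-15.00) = -26.00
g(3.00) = 9.00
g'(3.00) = 10.00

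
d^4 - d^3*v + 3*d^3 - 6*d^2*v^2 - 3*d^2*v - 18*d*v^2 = d*(d + 3)*(d - 3*v)*(d + 2*v)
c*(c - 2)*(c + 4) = c^3 + 2*c^2 - 8*c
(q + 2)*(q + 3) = q^2 + 5*q + 6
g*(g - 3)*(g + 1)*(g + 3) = g^4 + g^3 - 9*g^2 - 9*g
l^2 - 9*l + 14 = (l - 7)*(l - 2)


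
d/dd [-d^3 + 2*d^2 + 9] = d*(4 - 3*d)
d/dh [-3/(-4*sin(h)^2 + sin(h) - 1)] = 3*(1 - 8*sin(h))*cos(h)/(4*sin(h)^2 - sin(h) + 1)^2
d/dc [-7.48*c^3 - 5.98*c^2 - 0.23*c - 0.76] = -22.44*c^2 - 11.96*c - 0.23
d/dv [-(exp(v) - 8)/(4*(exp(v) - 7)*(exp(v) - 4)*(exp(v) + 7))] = (exp(3*v) - 14*exp(2*v) + 32*exp(v) + 98)*exp(v)/(2*(exp(6*v) - 8*exp(5*v) - 82*exp(4*v) + 784*exp(3*v) + 833*exp(2*v) - 19208*exp(v) + 38416))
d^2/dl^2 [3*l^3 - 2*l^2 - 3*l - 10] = 18*l - 4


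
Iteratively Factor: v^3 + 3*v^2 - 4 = (v - 1)*(v^2 + 4*v + 4) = (v - 1)*(v + 2)*(v + 2)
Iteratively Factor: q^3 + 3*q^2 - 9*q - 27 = (q + 3)*(q^2 - 9) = (q + 3)^2*(q - 3)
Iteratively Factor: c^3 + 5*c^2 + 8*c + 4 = (c + 2)*(c^2 + 3*c + 2) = (c + 2)^2*(c + 1)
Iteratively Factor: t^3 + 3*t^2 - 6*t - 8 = (t - 2)*(t^2 + 5*t + 4) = (t - 2)*(t + 1)*(t + 4)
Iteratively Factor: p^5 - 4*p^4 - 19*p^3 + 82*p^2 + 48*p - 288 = (p - 3)*(p^4 - p^3 - 22*p^2 + 16*p + 96) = (p - 4)*(p - 3)*(p^3 + 3*p^2 - 10*p - 24) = (p - 4)*(p - 3)*(p + 2)*(p^2 + p - 12) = (p - 4)*(p - 3)*(p + 2)*(p + 4)*(p - 3)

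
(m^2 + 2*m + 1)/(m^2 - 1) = (m + 1)/(m - 1)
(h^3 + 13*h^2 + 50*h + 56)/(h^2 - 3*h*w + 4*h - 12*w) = (-h^2 - 9*h - 14)/(-h + 3*w)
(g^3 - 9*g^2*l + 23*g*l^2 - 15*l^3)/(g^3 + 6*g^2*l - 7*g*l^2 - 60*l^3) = (g^2 - 6*g*l + 5*l^2)/(g^2 + 9*g*l + 20*l^2)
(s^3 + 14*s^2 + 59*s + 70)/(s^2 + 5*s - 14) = (s^2 + 7*s + 10)/(s - 2)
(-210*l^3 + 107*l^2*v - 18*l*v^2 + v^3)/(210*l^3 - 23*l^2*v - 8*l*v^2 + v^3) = (-5*l + v)/(5*l + v)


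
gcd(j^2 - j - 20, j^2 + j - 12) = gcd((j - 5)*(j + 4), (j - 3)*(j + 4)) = j + 4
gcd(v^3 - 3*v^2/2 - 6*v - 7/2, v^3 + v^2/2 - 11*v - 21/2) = v^2 - 5*v/2 - 7/2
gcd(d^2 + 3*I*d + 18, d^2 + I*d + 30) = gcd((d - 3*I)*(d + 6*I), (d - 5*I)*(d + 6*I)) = d + 6*I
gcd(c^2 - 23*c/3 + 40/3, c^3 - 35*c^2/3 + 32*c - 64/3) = c - 8/3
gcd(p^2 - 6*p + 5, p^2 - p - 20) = p - 5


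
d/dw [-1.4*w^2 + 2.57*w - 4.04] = 2.57 - 2.8*w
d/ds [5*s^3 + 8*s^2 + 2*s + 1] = 15*s^2 + 16*s + 2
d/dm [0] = 0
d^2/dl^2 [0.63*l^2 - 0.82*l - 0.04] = 1.26000000000000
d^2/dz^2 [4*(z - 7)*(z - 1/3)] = 8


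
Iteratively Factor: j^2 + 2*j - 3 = (j + 3)*(j - 1)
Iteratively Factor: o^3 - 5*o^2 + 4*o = (o - 1)*(o^2 - 4*o) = o*(o - 1)*(o - 4)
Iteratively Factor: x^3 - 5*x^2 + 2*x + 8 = (x - 4)*(x^2 - x - 2) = (x - 4)*(x - 2)*(x + 1)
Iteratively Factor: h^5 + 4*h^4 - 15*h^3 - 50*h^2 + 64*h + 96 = (h + 4)*(h^4 - 15*h^2 + 10*h + 24) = (h + 4)^2*(h^3 - 4*h^2 + h + 6) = (h + 1)*(h + 4)^2*(h^2 - 5*h + 6) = (h - 3)*(h + 1)*(h + 4)^2*(h - 2)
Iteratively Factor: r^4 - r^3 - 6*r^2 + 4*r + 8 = (r - 2)*(r^3 + r^2 - 4*r - 4) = (r - 2)*(r + 1)*(r^2 - 4) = (r - 2)*(r + 1)*(r + 2)*(r - 2)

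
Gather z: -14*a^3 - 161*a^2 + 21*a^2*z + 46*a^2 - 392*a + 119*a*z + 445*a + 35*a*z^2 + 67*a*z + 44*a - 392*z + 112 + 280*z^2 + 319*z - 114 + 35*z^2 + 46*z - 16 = -14*a^3 - 115*a^2 + 97*a + z^2*(35*a + 315) + z*(21*a^2 + 186*a - 27) - 18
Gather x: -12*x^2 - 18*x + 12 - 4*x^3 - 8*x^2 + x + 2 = -4*x^3 - 20*x^2 - 17*x + 14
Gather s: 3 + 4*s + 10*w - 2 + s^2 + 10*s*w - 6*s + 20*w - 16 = s^2 + s*(10*w - 2) + 30*w - 15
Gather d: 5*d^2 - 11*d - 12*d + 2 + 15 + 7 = 5*d^2 - 23*d + 24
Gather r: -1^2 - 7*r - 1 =-7*r - 2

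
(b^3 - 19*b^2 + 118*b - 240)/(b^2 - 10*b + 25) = (b^2 - 14*b + 48)/(b - 5)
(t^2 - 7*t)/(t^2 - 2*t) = (t - 7)/(t - 2)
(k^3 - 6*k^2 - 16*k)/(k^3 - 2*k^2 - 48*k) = (k + 2)/(k + 6)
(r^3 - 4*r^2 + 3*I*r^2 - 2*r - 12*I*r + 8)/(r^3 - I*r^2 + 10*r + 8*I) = (r - 4)/(r - 4*I)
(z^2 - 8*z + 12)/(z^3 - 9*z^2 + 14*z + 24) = (z - 2)/(z^2 - 3*z - 4)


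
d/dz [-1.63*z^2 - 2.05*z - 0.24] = -3.26*z - 2.05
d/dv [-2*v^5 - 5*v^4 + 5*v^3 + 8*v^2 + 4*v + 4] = -10*v^4 - 20*v^3 + 15*v^2 + 16*v + 4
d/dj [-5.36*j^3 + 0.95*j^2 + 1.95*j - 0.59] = -16.08*j^2 + 1.9*j + 1.95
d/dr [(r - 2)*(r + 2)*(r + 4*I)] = 3*r^2 + 8*I*r - 4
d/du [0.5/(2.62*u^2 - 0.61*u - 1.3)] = (0.305 - 2.62*u)/(-2.62*u^2 + 0.61*u + 1.3)^2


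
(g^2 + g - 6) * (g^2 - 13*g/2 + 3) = g^4 - 11*g^3/2 - 19*g^2/2 + 42*g - 18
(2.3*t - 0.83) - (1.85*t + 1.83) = 0.45*t - 2.66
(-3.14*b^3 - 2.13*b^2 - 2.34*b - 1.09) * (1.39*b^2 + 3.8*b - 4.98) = -4.3646*b^5 - 14.8927*b^4 + 4.2906*b^3 + 0.200300000000001*b^2 + 7.5112*b + 5.4282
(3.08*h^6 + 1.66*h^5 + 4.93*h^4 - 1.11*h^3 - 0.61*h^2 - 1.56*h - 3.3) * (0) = 0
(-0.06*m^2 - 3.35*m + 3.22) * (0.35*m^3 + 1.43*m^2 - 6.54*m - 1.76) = -0.021*m^5 - 1.2583*m^4 - 3.2711*m^3 + 26.6192*m^2 - 15.1628*m - 5.6672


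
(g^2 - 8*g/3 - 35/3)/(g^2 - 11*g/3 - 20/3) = (3*g + 7)/(3*g + 4)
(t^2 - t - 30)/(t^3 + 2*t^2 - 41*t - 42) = (t + 5)/(t^2 + 8*t + 7)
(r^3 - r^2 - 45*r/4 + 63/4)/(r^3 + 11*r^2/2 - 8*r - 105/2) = (r - 3/2)/(r + 5)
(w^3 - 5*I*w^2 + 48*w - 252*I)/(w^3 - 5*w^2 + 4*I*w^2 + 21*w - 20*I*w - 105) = (w^2 - 12*I*w - 36)/(w^2 - w*(5 + 3*I) + 15*I)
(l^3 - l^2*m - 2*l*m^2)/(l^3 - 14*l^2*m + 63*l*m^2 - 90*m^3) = l*(l^2 - l*m - 2*m^2)/(l^3 - 14*l^2*m + 63*l*m^2 - 90*m^3)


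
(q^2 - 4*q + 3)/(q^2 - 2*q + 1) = (q - 3)/(q - 1)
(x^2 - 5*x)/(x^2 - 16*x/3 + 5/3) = 3*x/(3*x - 1)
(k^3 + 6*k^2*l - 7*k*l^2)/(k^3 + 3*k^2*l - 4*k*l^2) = (k + 7*l)/(k + 4*l)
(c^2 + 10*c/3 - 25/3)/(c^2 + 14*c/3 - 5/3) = (3*c - 5)/(3*c - 1)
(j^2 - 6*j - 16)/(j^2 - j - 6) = (j - 8)/(j - 3)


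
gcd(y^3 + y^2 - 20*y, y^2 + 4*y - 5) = y + 5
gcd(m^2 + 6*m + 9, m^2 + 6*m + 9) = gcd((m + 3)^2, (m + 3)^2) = m^2 + 6*m + 9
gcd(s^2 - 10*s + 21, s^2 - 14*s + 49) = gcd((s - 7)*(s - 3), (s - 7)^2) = s - 7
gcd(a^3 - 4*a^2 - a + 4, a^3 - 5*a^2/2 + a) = 1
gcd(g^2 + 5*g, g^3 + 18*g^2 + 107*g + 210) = g + 5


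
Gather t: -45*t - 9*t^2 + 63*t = -9*t^2 + 18*t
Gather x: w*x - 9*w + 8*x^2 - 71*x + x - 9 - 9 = -9*w + 8*x^2 + x*(w - 70) - 18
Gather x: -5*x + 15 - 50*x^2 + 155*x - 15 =-50*x^2 + 150*x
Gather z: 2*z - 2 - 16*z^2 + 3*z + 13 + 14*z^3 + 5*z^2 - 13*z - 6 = 14*z^3 - 11*z^2 - 8*z + 5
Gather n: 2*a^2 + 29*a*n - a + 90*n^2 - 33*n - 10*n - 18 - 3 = 2*a^2 - a + 90*n^2 + n*(29*a - 43) - 21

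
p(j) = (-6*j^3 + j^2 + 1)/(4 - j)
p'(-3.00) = -20.49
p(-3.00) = 24.57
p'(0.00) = 0.06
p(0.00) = 0.25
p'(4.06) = -101872.72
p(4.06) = 6400.95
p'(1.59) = -21.11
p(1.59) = -8.54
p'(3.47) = -1241.87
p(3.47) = -448.40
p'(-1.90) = -10.34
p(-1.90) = 7.76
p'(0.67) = -2.06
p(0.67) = -0.11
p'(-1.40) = -6.39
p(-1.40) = 3.60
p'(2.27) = -72.38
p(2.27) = -37.01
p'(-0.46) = -0.97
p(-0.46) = 0.40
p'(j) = (-18*j^2 + 2*j)/(4 - j) + (-6*j^3 + j^2 + 1)/(4 - j)^2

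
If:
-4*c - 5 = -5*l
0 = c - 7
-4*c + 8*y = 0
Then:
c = 7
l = 33/5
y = 7/2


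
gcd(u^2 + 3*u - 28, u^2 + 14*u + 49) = u + 7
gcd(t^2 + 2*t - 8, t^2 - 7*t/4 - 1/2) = t - 2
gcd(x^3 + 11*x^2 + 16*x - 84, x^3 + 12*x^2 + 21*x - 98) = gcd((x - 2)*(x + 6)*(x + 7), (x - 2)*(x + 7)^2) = x^2 + 5*x - 14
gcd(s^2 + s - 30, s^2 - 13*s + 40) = s - 5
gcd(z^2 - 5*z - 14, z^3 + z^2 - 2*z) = z + 2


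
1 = 1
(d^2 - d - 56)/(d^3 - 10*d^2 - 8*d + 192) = (d + 7)/(d^2 - 2*d - 24)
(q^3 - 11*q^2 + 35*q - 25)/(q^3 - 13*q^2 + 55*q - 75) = (q - 1)/(q - 3)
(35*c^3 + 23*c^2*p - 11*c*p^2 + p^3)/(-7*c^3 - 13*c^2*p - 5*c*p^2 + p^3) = (-5*c + p)/(c + p)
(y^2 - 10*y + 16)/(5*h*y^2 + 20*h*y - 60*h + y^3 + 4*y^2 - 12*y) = (y - 8)/(5*h*y + 30*h + y^2 + 6*y)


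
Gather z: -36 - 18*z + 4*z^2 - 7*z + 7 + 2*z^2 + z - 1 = 6*z^2 - 24*z - 30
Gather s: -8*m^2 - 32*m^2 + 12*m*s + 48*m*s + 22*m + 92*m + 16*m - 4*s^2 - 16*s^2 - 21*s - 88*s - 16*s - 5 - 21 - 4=-40*m^2 + 130*m - 20*s^2 + s*(60*m - 125) - 30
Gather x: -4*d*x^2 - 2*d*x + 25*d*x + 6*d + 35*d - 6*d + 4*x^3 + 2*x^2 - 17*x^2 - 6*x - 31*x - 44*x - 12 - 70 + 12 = 35*d + 4*x^3 + x^2*(-4*d - 15) + x*(23*d - 81) - 70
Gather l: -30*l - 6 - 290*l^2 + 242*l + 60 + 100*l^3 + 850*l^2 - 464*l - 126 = 100*l^3 + 560*l^2 - 252*l - 72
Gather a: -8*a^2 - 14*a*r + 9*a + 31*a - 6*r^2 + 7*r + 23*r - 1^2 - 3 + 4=-8*a^2 + a*(40 - 14*r) - 6*r^2 + 30*r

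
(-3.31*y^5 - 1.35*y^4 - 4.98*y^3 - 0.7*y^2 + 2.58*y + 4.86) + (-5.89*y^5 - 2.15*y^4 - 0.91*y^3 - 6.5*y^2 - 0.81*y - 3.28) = -9.2*y^5 - 3.5*y^4 - 5.89*y^3 - 7.2*y^2 + 1.77*y + 1.58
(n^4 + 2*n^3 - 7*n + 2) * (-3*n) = -3*n^5 - 6*n^4 + 21*n^2 - 6*n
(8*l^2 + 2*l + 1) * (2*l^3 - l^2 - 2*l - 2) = 16*l^5 - 4*l^4 - 16*l^3 - 21*l^2 - 6*l - 2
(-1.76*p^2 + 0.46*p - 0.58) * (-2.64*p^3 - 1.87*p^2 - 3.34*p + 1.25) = 4.6464*p^5 + 2.0768*p^4 + 6.5494*p^3 - 2.6518*p^2 + 2.5122*p - 0.725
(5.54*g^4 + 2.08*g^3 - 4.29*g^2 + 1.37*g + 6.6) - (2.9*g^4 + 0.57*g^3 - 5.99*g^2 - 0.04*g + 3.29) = 2.64*g^4 + 1.51*g^3 + 1.7*g^2 + 1.41*g + 3.31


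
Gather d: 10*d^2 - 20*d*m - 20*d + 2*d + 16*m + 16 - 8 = 10*d^2 + d*(-20*m - 18) + 16*m + 8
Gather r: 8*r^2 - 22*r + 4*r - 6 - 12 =8*r^2 - 18*r - 18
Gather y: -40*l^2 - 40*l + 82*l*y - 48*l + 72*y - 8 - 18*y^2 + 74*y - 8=-40*l^2 - 88*l - 18*y^2 + y*(82*l + 146) - 16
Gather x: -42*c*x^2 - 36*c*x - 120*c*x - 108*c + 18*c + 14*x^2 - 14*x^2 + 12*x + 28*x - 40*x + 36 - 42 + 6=-42*c*x^2 - 156*c*x - 90*c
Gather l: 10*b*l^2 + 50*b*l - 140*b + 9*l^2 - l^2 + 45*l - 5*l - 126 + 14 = -140*b + l^2*(10*b + 8) + l*(50*b + 40) - 112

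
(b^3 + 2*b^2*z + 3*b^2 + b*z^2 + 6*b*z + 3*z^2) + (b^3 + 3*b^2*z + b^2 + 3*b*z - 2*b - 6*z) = 2*b^3 + 5*b^2*z + 4*b^2 + b*z^2 + 9*b*z - 2*b + 3*z^2 - 6*z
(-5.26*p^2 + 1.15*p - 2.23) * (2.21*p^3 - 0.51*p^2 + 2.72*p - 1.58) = -11.6246*p^5 + 5.2241*p^4 - 19.822*p^3 + 12.5761*p^2 - 7.8826*p + 3.5234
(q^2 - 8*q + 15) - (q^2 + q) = 15 - 9*q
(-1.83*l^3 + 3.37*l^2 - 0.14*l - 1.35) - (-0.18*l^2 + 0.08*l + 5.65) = -1.83*l^3 + 3.55*l^2 - 0.22*l - 7.0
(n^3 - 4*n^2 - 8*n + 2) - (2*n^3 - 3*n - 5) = -n^3 - 4*n^2 - 5*n + 7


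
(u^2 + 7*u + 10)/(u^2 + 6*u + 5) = (u + 2)/(u + 1)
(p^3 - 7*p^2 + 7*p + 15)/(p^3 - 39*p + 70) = (p^2 - 2*p - 3)/(p^2 + 5*p - 14)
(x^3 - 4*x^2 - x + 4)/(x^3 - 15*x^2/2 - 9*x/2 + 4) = 2*(x^2 - 5*x + 4)/(2*x^2 - 17*x + 8)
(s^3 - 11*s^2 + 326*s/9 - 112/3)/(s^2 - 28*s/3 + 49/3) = (s^2 - 26*s/3 + 16)/(s - 7)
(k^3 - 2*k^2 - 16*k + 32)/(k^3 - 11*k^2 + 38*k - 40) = (k + 4)/(k - 5)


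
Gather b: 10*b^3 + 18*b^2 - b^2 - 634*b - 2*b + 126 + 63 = 10*b^3 + 17*b^2 - 636*b + 189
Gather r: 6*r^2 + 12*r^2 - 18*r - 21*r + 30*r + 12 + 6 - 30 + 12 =18*r^2 - 9*r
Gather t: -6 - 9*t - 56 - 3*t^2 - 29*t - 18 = -3*t^2 - 38*t - 80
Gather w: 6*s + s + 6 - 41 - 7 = 7*s - 42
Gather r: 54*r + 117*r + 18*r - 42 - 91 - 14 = 189*r - 147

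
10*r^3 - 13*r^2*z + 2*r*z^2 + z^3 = (-2*r + z)*(-r + z)*(5*r + z)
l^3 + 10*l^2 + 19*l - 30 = (l - 1)*(l + 5)*(l + 6)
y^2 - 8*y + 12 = (y - 6)*(y - 2)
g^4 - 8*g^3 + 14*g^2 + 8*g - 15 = (g - 5)*(g - 3)*(g - 1)*(g + 1)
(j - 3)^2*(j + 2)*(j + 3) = j^4 - j^3 - 15*j^2 + 9*j + 54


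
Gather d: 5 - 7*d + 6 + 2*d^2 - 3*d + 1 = 2*d^2 - 10*d + 12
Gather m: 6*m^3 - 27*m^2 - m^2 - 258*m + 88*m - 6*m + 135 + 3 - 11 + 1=6*m^3 - 28*m^2 - 176*m + 128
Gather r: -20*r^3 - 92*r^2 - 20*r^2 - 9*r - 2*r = -20*r^3 - 112*r^2 - 11*r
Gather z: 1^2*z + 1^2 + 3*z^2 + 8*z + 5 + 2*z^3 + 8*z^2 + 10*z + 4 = 2*z^3 + 11*z^2 + 19*z + 10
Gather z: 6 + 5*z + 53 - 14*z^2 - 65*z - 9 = -14*z^2 - 60*z + 50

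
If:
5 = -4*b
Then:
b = -5/4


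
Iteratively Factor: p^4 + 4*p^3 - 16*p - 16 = (p + 2)*(p^3 + 2*p^2 - 4*p - 8) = (p + 2)^2*(p^2 - 4) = (p + 2)^3*(p - 2)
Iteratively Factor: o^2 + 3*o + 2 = (o + 1)*(o + 2)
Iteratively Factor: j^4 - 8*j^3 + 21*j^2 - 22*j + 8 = (j - 4)*(j^3 - 4*j^2 + 5*j - 2) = (j - 4)*(j - 2)*(j^2 - 2*j + 1) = (j - 4)*(j - 2)*(j - 1)*(j - 1)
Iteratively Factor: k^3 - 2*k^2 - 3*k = (k)*(k^2 - 2*k - 3) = k*(k - 3)*(k + 1)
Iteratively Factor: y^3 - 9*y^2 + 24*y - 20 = (y - 2)*(y^2 - 7*y + 10) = (y - 2)^2*(y - 5)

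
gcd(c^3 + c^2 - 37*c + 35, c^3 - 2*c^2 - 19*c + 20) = c^2 - 6*c + 5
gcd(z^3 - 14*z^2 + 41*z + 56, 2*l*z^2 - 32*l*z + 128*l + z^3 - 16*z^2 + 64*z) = z - 8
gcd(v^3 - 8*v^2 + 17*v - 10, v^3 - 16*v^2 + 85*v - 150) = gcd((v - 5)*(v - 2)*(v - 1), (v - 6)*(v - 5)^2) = v - 5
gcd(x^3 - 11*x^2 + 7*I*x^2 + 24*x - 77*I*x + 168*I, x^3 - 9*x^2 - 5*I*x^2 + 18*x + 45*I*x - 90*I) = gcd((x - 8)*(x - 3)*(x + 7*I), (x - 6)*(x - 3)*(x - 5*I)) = x - 3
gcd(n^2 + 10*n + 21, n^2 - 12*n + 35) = 1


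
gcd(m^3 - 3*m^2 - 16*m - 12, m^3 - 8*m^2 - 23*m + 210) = m - 6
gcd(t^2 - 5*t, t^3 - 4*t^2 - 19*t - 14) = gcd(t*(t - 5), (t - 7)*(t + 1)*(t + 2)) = 1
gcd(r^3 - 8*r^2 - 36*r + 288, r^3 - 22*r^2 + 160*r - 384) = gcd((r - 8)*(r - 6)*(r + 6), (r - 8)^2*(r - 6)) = r^2 - 14*r + 48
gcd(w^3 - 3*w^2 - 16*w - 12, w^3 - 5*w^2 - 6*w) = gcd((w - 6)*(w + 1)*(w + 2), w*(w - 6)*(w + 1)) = w^2 - 5*w - 6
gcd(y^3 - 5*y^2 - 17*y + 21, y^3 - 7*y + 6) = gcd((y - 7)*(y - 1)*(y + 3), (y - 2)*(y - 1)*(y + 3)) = y^2 + 2*y - 3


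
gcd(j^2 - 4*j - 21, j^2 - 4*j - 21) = j^2 - 4*j - 21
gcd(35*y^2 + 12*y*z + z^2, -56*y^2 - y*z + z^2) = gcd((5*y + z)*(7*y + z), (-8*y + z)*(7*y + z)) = 7*y + z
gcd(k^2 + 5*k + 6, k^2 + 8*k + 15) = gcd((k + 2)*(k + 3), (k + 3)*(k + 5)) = k + 3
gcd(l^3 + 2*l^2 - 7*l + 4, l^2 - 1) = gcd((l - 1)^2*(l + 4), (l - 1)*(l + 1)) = l - 1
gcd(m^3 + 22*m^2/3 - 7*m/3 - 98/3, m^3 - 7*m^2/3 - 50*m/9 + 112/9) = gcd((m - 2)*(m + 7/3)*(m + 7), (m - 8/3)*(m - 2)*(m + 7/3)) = m^2 + m/3 - 14/3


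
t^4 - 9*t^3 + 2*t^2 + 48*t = t*(t - 8)*(t - 3)*(t + 2)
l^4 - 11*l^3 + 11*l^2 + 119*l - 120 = (l - 8)*(l - 5)*(l - 1)*(l + 3)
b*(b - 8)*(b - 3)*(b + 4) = b^4 - 7*b^3 - 20*b^2 + 96*b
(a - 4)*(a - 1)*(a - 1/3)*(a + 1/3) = a^4 - 5*a^3 + 35*a^2/9 + 5*a/9 - 4/9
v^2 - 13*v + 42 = (v - 7)*(v - 6)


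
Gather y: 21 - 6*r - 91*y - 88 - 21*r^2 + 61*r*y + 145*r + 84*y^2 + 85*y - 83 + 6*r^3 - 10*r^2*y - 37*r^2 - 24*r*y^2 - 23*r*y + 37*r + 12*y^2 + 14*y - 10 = 6*r^3 - 58*r^2 + 176*r + y^2*(96 - 24*r) + y*(-10*r^2 + 38*r + 8) - 160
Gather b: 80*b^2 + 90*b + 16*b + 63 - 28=80*b^2 + 106*b + 35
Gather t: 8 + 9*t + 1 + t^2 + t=t^2 + 10*t + 9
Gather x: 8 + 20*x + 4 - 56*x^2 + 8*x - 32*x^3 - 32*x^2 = -32*x^3 - 88*x^2 + 28*x + 12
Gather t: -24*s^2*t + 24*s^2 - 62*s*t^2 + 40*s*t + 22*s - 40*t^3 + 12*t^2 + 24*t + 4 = 24*s^2 + 22*s - 40*t^3 + t^2*(12 - 62*s) + t*(-24*s^2 + 40*s + 24) + 4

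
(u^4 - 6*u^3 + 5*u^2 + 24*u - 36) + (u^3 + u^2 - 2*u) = u^4 - 5*u^3 + 6*u^2 + 22*u - 36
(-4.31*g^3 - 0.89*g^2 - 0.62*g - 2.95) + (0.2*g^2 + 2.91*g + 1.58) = -4.31*g^3 - 0.69*g^2 + 2.29*g - 1.37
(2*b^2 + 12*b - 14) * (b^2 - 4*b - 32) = 2*b^4 + 4*b^3 - 126*b^2 - 328*b + 448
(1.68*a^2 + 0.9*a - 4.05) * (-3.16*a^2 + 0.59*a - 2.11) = -5.3088*a^4 - 1.8528*a^3 + 9.7842*a^2 - 4.2885*a + 8.5455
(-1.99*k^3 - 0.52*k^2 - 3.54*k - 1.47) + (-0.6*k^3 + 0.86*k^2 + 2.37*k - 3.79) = -2.59*k^3 + 0.34*k^2 - 1.17*k - 5.26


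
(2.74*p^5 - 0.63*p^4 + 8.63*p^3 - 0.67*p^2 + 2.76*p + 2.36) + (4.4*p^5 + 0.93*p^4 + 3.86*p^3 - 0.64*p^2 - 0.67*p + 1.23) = 7.14*p^5 + 0.3*p^4 + 12.49*p^3 - 1.31*p^2 + 2.09*p + 3.59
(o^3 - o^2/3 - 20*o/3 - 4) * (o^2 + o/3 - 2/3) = o^5 - 67*o^3/9 - 6*o^2 + 28*o/9 + 8/3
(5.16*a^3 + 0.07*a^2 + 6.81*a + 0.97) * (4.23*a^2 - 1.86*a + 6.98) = 21.8268*a^5 - 9.3015*a^4 + 64.6929*a^3 - 8.0749*a^2 + 45.7296*a + 6.7706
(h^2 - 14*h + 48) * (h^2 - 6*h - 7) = h^4 - 20*h^3 + 125*h^2 - 190*h - 336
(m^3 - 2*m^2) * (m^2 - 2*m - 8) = m^5 - 4*m^4 - 4*m^3 + 16*m^2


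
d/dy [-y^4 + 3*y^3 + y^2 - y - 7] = -4*y^3 + 9*y^2 + 2*y - 1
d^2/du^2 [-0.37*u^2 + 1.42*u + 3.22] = -0.740000000000000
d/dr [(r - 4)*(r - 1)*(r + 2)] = 3*r^2 - 6*r - 6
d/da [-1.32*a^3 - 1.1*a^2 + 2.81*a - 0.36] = -3.96*a^2 - 2.2*a + 2.81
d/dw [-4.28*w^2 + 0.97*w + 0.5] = 0.97 - 8.56*w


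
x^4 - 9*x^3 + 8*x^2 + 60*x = x*(x - 6)*(x - 5)*(x + 2)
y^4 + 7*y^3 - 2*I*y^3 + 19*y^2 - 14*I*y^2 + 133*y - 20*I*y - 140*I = (y + 7)*(y - 5*I)*(y - I)*(y + 4*I)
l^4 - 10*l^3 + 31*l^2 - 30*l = l*(l - 5)*(l - 3)*(l - 2)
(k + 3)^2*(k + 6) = k^3 + 12*k^2 + 45*k + 54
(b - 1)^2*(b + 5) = b^3 + 3*b^2 - 9*b + 5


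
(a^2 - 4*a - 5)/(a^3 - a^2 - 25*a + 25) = (a + 1)/(a^2 + 4*a - 5)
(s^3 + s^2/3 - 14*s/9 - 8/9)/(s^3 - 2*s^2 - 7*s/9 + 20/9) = (3*s + 2)/(3*s - 5)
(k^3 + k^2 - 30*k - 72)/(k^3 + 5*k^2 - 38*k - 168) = (k + 3)/(k + 7)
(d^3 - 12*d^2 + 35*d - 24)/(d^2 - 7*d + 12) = (d^2 - 9*d + 8)/(d - 4)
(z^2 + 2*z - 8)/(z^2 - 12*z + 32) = (z^2 + 2*z - 8)/(z^2 - 12*z + 32)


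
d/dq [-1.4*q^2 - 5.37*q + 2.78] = -2.8*q - 5.37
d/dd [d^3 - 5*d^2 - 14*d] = 3*d^2 - 10*d - 14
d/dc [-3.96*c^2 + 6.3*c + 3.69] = 6.3 - 7.92*c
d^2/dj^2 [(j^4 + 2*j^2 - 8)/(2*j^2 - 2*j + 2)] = (j^6 - 3*j^5 + 6*j^4 - 6*j^3 - 24*j^2 + 24*j + 2)/(j^6 - 3*j^5 + 6*j^4 - 7*j^3 + 6*j^2 - 3*j + 1)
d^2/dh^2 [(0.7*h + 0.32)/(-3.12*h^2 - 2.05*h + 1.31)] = (-(0.7*h + 0.32)*(6.24*h + 2.05)*(12.48*h + 4.1) + (13.104*h + 4.8668)*(3.12*h^2 + 2.05*h - 1.31))/(3.12*h^2 + 2.05*h - 1.31)^3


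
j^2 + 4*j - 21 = (j - 3)*(j + 7)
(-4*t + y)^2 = 16*t^2 - 8*t*y + y^2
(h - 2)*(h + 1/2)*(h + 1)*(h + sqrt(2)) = h^4 - h^3/2 + sqrt(2)*h^3 - 5*h^2/2 - sqrt(2)*h^2/2 - 5*sqrt(2)*h/2 - h - sqrt(2)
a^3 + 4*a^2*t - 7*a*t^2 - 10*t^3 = (a - 2*t)*(a + t)*(a + 5*t)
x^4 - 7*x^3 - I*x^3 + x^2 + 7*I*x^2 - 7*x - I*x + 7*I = (x - 7)*(x - I)^2*(x + I)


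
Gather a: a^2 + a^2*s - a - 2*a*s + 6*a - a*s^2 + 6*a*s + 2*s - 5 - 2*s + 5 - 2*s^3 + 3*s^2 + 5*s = a^2*(s + 1) + a*(-s^2 + 4*s + 5) - 2*s^3 + 3*s^2 + 5*s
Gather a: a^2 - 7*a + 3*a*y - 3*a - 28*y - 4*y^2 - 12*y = a^2 + a*(3*y - 10) - 4*y^2 - 40*y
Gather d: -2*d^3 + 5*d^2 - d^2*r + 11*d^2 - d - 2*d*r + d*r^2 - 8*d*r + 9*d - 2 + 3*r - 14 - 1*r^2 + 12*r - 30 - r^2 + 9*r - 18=-2*d^3 + d^2*(16 - r) + d*(r^2 - 10*r + 8) - 2*r^2 + 24*r - 64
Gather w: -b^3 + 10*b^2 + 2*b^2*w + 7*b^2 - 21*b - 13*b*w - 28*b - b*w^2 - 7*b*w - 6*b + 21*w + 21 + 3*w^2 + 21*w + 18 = -b^3 + 17*b^2 - 55*b + w^2*(3 - b) + w*(2*b^2 - 20*b + 42) + 39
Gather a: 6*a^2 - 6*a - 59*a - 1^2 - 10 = 6*a^2 - 65*a - 11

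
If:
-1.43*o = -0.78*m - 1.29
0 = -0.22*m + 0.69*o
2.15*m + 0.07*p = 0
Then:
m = -3.98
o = -1.27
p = 122.27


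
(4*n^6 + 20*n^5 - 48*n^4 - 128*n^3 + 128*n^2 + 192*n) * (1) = 4*n^6 + 20*n^5 - 48*n^4 - 128*n^3 + 128*n^2 + 192*n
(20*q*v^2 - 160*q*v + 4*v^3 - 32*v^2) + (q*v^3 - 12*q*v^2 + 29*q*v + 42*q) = q*v^3 + 8*q*v^2 - 131*q*v + 42*q + 4*v^3 - 32*v^2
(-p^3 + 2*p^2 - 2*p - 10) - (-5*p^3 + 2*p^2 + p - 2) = 4*p^3 - 3*p - 8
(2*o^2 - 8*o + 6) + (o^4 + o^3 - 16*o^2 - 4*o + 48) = o^4 + o^3 - 14*o^2 - 12*o + 54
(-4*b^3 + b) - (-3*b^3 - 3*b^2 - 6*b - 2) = -b^3 + 3*b^2 + 7*b + 2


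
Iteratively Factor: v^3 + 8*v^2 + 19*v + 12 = (v + 4)*(v^2 + 4*v + 3) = (v + 3)*(v + 4)*(v + 1)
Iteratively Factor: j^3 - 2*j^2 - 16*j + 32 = (j + 4)*(j^2 - 6*j + 8) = (j - 2)*(j + 4)*(j - 4)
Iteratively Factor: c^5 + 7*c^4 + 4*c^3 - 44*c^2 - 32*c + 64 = (c + 2)*(c^4 + 5*c^3 - 6*c^2 - 32*c + 32) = (c - 1)*(c + 2)*(c^3 + 6*c^2 - 32) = (c - 1)*(c + 2)*(c + 4)*(c^2 + 2*c - 8) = (c - 1)*(c + 2)*(c + 4)^2*(c - 2)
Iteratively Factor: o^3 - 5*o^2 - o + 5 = (o - 1)*(o^2 - 4*o - 5) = (o - 1)*(o + 1)*(o - 5)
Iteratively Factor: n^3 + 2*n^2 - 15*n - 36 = (n + 3)*(n^2 - n - 12) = (n - 4)*(n + 3)*(n + 3)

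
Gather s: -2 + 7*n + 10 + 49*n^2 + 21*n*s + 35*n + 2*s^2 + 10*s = 49*n^2 + 42*n + 2*s^2 + s*(21*n + 10) + 8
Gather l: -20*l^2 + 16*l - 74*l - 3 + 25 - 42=-20*l^2 - 58*l - 20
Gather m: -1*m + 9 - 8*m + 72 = 81 - 9*m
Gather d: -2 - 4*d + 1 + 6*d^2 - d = 6*d^2 - 5*d - 1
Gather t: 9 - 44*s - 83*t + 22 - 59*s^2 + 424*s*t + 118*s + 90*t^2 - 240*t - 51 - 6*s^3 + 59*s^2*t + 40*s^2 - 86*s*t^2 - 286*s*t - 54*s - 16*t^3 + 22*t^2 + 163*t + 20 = -6*s^3 - 19*s^2 + 20*s - 16*t^3 + t^2*(112 - 86*s) + t*(59*s^2 + 138*s - 160)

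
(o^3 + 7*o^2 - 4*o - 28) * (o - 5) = o^4 + 2*o^3 - 39*o^2 - 8*o + 140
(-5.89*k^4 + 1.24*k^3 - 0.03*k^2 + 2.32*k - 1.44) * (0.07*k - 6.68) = -0.4123*k^5 + 39.432*k^4 - 8.2853*k^3 + 0.3628*k^2 - 15.5984*k + 9.6192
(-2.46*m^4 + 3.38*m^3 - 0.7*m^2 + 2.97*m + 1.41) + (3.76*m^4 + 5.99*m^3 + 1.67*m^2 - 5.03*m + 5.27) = 1.3*m^4 + 9.37*m^3 + 0.97*m^2 - 2.06*m + 6.68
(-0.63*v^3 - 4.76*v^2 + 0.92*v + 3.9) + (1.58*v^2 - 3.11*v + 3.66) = -0.63*v^3 - 3.18*v^2 - 2.19*v + 7.56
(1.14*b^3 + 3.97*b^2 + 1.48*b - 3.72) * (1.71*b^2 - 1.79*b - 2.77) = 1.9494*b^5 + 4.7481*b^4 - 7.7333*b^3 - 20.0073*b^2 + 2.5592*b + 10.3044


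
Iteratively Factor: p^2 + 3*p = (p + 3)*(p)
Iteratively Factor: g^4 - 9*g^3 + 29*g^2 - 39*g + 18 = (g - 3)*(g^3 - 6*g^2 + 11*g - 6) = (g - 3)*(g - 1)*(g^2 - 5*g + 6) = (g - 3)*(g - 2)*(g - 1)*(g - 3)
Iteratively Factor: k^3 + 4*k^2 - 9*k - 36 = (k - 3)*(k^2 + 7*k + 12) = (k - 3)*(k + 4)*(k + 3)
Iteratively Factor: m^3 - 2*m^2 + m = (m - 1)*(m^2 - m) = m*(m - 1)*(m - 1)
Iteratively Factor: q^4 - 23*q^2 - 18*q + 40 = (q + 2)*(q^3 - 2*q^2 - 19*q + 20) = (q + 2)*(q + 4)*(q^2 - 6*q + 5) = (q - 5)*(q + 2)*(q + 4)*(q - 1)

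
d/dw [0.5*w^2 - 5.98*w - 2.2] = 1.0*w - 5.98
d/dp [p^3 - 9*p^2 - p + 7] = 3*p^2 - 18*p - 1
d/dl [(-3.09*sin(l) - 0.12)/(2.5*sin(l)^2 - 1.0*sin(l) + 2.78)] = (7.725*sin(l)^2 + 0.6*sin(l) - 8.7102)*cos(l)/(6.25*sin(l)^4 - 5.0*sin(l)^3 + 14.9*sin(l)^2 - 5.56*sin(l) + 7.7284)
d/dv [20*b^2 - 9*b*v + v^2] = -9*b + 2*v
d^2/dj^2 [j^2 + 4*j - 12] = 2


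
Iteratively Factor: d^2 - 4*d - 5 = (d - 5)*(d + 1)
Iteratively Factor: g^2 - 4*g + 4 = (g - 2)*(g - 2)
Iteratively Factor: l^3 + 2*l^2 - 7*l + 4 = (l + 4)*(l^2 - 2*l + 1) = (l - 1)*(l + 4)*(l - 1)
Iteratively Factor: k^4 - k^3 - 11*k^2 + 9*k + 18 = (k + 1)*(k^3 - 2*k^2 - 9*k + 18) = (k - 3)*(k + 1)*(k^2 + k - 6) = (k - 3)*(k + 1)*(k + 3)*(k - 2)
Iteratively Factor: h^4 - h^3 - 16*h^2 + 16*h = (h)*(h^3 - h^2 - 16*h + 16) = h*(h + 4)*(h^2 - 5*h + 4) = h*(h - 1)*(h + 4)*(h - 4)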